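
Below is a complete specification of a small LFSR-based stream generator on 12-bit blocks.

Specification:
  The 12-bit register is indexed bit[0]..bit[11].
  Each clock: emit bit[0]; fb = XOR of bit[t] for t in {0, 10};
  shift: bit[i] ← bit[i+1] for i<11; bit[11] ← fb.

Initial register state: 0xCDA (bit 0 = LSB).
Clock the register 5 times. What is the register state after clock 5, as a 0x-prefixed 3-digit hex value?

0x6E6

reg_0 = 0xCDA
clock 1: out=0, reg = 0xE6D
clock 2: out=1, reg = 0x736
clock 3: out=0, reg = 0xB9B
clock 4: out=1, reg = 0xDCD
clock 5: out=1, reg = 0x6E6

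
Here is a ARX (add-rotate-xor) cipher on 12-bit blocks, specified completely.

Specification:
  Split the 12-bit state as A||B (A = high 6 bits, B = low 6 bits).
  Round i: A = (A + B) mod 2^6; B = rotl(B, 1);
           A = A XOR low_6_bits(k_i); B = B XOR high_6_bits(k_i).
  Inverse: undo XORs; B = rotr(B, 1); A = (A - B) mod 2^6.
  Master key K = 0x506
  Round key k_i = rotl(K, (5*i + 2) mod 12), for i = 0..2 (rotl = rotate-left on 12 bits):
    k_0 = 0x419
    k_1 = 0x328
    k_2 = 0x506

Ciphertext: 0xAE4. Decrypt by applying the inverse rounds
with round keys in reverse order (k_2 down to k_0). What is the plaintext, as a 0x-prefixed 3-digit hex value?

s_0 = ciphertext = 0xAE4
s_1 = InvRound(s_0, k_2) = 0x558
s_2 = InvRound(s_1, k_1) = 0xCCA
s_3 = InvRound(s_2, k_0) = 0x74D

0x74D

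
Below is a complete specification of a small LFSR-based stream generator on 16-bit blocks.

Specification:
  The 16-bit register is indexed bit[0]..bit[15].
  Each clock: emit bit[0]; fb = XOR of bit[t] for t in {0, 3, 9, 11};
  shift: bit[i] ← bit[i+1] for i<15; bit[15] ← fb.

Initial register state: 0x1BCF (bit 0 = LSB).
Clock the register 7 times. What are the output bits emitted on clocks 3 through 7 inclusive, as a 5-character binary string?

reg_0 = 0x1BCF
clock 1: out=1, reg = 0x0DE7
clock 2: out=1, reg = 0x06F3
clock 3: out=1, reg = 0x0379
clock 4: out=1, reg = 0x81BC
clock 5: out=0, reg = 0xC0DE
clock 6: out=0, reg = 0xE06F
clock 7: out=1, reg = 0x7037

11001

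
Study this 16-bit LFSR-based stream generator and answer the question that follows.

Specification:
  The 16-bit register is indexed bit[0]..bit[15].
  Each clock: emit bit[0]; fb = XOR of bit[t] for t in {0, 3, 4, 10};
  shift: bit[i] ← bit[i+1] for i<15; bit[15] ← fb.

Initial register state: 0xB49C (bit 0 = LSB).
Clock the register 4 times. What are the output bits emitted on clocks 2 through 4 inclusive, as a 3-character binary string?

011

reg_0 = 0xB49C
clock 1: out=0, reg = 0xDA4E
clock 2: out=0, reg = 0xED27
clock 3: out=1, reg = 0x7693
clock 4: out=1, reg = 0xBB49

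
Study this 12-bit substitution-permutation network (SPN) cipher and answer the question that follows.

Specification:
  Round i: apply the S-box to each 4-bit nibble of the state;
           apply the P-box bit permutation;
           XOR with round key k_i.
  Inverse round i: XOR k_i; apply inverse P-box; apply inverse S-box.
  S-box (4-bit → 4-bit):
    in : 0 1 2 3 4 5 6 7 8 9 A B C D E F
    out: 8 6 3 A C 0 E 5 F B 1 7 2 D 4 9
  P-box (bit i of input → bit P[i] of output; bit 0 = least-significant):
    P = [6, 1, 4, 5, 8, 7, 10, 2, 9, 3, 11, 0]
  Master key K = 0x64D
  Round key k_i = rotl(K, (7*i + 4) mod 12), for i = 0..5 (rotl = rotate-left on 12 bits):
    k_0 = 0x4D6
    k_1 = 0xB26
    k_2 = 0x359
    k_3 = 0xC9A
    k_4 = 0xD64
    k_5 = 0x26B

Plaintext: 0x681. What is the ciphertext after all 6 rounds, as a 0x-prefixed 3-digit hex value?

s_0 = plaintext = 0x681
s_1 = Round(s_0, k_0) = 0x949
s_2 = Round(s_1, k_1) = 0xD49
s_3 = Round(s_2, k_2) = 0xD3E
s_4 = Round(s_3, k_3) = 0x60F
s_5 = Round(s_4, k_4) = 0x509
s_6 = Round(s_5, k_5) = 0x20D

0x20D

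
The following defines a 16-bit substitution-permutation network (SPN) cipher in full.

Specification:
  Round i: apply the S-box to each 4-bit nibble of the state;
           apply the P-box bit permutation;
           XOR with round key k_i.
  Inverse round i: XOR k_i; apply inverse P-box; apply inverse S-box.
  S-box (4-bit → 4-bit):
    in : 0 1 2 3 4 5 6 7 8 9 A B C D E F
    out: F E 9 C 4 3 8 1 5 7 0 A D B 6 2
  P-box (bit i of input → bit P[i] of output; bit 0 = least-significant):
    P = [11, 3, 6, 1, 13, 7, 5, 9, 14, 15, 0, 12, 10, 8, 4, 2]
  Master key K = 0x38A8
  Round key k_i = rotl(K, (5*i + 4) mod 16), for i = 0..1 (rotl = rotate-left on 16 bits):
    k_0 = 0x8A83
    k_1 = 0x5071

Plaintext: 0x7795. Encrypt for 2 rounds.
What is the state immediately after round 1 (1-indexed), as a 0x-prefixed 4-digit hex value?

s_0 = plaintext = 0x7795
s_1 = Round(s_0, k_0) = 0xE62B
s_2 = Round(s_1, k_1) = 0x636B

0xE62B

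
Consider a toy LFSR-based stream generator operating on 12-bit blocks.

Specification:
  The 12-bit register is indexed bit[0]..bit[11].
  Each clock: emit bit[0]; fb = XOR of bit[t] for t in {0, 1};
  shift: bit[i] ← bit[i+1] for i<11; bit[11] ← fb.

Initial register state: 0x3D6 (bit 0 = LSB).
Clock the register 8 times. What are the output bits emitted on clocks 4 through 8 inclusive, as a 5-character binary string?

01011

reg_0 = 0x3D6
clock 1: out=0, reg = 0x9EB
clock 2: out=1, reg = 0x4F5
clock 3: out=1, reg = 0xA7A
clock 4: out=0, reg = 0xD3D
clock 5: out=1, reg = 0xE9E
clock 6: out=0, reg = 0xF4F
clock 7: out=1, reg = 0x7A7
clock 8: out=1, reg = 0x3D3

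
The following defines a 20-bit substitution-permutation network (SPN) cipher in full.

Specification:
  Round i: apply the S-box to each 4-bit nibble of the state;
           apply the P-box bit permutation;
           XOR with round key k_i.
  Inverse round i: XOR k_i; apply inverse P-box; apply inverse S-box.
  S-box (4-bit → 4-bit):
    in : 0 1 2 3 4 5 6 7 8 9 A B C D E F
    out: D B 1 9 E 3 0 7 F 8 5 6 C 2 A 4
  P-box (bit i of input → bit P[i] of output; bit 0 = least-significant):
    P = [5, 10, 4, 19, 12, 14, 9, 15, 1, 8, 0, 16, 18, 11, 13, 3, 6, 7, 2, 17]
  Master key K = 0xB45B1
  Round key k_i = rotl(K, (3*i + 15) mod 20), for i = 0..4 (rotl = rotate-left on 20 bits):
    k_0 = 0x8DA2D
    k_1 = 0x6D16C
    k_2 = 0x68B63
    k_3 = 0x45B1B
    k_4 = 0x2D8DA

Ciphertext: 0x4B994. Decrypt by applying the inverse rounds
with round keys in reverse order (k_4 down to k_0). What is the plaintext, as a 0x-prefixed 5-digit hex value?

s_0 = ciphertext = 0x4B994
s_1 = InvRound(s_0, k_4) = 0x005D6
s_2 = InvRound(s_1, k_3) = 0x71F7D
s_3 = InvRound(s_2, k_2) = 0xF933B
s_4 = InvRound(s_3, k_1) = 0xA60BC
s_5 = InvRound(s_4, k_0) = 0xEBF0F

0xEBF0F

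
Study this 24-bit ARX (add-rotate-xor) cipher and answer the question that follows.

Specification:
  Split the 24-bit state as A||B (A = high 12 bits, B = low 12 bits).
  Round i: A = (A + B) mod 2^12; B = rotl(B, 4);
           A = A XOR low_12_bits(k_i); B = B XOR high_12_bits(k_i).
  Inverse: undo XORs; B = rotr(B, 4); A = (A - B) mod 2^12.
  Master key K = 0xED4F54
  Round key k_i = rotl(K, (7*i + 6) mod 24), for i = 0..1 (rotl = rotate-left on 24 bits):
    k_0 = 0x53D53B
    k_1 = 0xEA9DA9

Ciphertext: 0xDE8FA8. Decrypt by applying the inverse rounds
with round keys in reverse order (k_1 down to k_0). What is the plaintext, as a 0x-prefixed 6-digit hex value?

0xCC8D42

s_0 = ciphertext = 0xDE8FA8
s_1 = InvRound(s_0, k_1) = 0xF31110
s_2 = InvRound(s_1, k_0) = 0xCC8D42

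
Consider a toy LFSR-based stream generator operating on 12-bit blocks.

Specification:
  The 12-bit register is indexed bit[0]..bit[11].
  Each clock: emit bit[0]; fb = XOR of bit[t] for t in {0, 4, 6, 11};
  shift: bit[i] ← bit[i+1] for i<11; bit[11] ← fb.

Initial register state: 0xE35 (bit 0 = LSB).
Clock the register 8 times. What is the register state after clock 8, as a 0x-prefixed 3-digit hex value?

0x65E

reg_0 = 0xE35
clock 1: out=1, reg = 0xF1A
clock 2: out=0, reg = 0x78D
clock 3: out=1, reg = 0xBC6
clock 4: out=0, reg = 0x5E3
clock 5: out=1, reg = 0x2F1
clock 6: out=1, reg = 0x978
clock 7: out=0, reg = 0xCBC
clock 8: out=0, reg = 0x65E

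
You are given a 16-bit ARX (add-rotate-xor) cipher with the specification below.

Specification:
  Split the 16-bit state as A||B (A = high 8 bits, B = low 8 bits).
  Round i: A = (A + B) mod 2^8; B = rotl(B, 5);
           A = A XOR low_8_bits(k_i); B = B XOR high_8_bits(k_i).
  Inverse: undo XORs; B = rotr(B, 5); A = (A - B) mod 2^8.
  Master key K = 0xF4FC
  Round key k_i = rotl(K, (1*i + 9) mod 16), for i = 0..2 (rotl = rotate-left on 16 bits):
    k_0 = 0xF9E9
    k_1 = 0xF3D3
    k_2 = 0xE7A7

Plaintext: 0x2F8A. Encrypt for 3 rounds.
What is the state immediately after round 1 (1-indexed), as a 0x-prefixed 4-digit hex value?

s_0 = plaintext = 0x2F8A
s_1 = Round(s_0, k_0) = 0x50A8
s_2 = Round(s_1, k_1) = 0x2BE6
s_3 = Round(s_2, k_2) = 0xB63B

0x50A8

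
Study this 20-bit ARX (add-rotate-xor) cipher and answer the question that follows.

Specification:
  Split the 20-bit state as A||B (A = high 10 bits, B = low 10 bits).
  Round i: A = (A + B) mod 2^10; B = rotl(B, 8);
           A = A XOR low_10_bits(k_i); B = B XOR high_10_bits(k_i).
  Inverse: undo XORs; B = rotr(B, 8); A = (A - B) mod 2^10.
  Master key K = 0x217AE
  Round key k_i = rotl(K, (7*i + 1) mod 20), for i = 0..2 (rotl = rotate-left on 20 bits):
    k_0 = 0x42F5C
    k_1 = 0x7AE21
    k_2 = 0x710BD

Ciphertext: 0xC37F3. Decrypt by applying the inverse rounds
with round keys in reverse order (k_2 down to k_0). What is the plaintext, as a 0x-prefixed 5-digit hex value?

s_0 = ciphertext = 0xC37F3
s_1 = InvRound(s_0, k_2) = 0xB48DE
s_2 = InvRound(s_1, k_1) = 0x078D5
s_3 = InvRound(s_2, k_0) = 0xF2779

0xF2779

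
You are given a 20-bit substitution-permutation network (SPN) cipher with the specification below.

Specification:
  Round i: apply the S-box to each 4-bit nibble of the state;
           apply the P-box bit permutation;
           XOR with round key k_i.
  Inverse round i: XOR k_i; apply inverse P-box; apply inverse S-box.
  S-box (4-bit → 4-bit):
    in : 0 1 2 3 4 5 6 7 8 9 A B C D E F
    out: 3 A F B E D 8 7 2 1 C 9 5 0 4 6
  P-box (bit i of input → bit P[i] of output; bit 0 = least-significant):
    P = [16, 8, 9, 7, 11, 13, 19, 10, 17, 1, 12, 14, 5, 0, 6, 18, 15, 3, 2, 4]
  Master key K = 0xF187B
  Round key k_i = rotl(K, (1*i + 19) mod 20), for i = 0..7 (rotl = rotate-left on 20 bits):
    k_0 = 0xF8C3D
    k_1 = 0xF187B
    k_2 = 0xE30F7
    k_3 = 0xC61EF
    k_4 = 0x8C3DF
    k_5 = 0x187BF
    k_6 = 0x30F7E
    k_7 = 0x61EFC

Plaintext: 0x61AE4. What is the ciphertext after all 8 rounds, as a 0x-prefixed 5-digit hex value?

0xCFF20

s_0 = plaintext = 0x61AE4
s_1 = Round(s_0, k_0) = 0x3DFAC
s_2 = Round(s_1, k_1) = 0x68E61
s_3 = Round(s_2, k_2) = 0xE2566
s_4 = Round(s_3, k_3) = 0xA350A
s_5 = Round(s_4, k_4) = 0xEB96A
s_6 = Round(s_5, k_5) = 0x7811B
s_7 = Round(s_6, k_6) = 0x2EBF1
s_8 = Round(s_7, k_7) = 0xCFF20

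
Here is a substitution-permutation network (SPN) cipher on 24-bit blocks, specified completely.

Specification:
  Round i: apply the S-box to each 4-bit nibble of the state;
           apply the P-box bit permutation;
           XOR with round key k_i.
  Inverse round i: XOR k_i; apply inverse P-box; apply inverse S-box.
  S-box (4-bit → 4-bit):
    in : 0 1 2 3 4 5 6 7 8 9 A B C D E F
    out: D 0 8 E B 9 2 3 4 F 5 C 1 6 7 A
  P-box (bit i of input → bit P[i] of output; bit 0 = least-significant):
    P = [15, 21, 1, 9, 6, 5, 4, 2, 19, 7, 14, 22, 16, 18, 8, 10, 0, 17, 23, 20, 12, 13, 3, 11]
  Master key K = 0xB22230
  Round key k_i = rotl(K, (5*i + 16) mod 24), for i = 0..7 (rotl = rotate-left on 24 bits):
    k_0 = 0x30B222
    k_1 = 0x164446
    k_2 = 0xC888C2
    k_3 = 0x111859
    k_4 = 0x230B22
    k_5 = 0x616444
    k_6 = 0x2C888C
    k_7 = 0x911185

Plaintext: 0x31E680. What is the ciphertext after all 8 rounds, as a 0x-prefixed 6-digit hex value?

s_0 = plaintext = 0x31E680
s_1 = Round(s_0, k_0) = 0x3519B8
s_2 = Round(s_1, k_1) = 0x4E2CD9
s_3 = Round(s_2, k_2) = 0x6236F1
s_4 = Round(s_3, k_3) = 0x053DFD
s_5 = Round(s_4, k_4) = 0x17568D
s_6 = Round(s_5, k_5) = 0x4260D7
s_7 = Round(s_6, k_6) = 0x5070BC
s_8 = Round(s_7, k_7) = 0x4CC990

0x4CC990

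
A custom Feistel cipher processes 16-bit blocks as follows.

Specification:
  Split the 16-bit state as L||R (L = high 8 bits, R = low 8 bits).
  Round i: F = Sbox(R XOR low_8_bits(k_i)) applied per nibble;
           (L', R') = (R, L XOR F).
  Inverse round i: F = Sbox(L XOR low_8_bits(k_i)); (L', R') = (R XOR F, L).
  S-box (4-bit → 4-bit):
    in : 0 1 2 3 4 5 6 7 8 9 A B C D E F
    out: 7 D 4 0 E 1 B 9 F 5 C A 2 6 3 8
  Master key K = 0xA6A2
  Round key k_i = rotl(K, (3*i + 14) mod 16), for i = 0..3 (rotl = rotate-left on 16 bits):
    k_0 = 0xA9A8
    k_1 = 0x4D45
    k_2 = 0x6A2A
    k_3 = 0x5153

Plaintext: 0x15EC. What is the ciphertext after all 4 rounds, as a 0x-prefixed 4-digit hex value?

0x4A9A

s_0 = plaintext = 0x15EC
s_1 = Round(s_0, k_0) = 0xECFB
s_2 = Round(s_1, k_1) = 0xFB4F
s_3 = Round(s_2, k_2) = 0x4F4A
s_4 = Round(s_3, k_3) = 0x4A9A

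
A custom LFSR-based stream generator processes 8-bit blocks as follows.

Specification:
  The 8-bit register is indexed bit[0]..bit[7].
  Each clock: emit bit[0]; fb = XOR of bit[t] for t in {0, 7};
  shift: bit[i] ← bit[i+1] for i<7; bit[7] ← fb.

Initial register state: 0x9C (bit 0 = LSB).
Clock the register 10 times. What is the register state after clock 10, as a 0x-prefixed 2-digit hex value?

reg_0 = 0x9C
clock 1: out=0, reg = 0xCE
clock 2: out=0, reg = 0xE7
clock 3: out=1, reg = 0x73
clock 4: out=1, reg = 0xB9
clock 5: out=1, reg = 0x5C
clock 6: out=0, reg = 0x2E
clock 7: out=0, reg = 0x17
clock 8: out=1, reg = 0x8B
clock 9: out=1, reg = 0x45
clock 10: out=1, reg = 0xA2

0xA2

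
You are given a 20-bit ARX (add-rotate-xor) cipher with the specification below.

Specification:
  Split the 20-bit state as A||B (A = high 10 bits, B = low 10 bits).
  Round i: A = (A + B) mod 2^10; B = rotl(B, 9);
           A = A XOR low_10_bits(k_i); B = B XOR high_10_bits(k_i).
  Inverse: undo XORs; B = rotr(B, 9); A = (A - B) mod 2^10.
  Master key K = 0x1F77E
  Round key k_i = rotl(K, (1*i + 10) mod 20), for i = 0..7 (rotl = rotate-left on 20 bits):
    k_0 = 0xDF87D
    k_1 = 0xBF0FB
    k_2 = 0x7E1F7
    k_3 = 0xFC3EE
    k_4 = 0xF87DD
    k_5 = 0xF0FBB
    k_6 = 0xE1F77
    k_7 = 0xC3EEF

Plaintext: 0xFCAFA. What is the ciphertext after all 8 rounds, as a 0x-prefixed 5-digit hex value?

s_0 = plaintext = 0xFCAFA
s_1 = Round(s_0, k_0) = 0xA4603
s_2 = Round(s_1, k_1) = 0x1BDFD
s_3 = Round(s_2, k_2) = 0xE6F06
s_4 = Round(s_3, k_3) = 0x53E73
s_5 = Round(s_4, k_4) = 0x07CD8
s_6 = Round(s_5, k_5) = 0xD33AF
s_7 = Round(s_6, k_6) = 0x63050
s_8 = Round(s_7, k_7) = 0xCCF27

0xCCF27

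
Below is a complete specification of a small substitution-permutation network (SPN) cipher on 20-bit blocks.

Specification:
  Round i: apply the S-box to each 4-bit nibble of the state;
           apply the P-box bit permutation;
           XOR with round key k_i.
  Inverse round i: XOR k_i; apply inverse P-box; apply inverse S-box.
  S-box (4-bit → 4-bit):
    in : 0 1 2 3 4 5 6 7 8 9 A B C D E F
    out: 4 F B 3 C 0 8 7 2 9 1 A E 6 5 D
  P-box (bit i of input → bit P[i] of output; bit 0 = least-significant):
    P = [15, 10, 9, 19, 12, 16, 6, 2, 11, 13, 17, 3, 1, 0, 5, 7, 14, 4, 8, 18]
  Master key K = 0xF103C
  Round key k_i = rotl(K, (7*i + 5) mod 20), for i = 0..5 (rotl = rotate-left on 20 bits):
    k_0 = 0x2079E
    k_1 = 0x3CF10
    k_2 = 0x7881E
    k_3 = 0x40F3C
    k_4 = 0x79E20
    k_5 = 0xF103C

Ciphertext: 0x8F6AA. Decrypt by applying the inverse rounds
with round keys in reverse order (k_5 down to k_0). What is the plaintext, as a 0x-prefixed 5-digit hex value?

s_0 = ciphertext = 0x8F6AA
s_1 = InvRound(s_0, k_5) = 0x29DB7
s_2 = InvRound(s_1, k_4) = 0xC25B0
s_3 = InvRound(s_2, k_3) = 0x56264
s_4 = InvRound(s_3, k_2) = 0x3E10E
s_5 = InvRound(s_4, k_1) = 0x8A26D
s_6 = InvRound(s_5, k_0) = 0xD1D02

0xD1D02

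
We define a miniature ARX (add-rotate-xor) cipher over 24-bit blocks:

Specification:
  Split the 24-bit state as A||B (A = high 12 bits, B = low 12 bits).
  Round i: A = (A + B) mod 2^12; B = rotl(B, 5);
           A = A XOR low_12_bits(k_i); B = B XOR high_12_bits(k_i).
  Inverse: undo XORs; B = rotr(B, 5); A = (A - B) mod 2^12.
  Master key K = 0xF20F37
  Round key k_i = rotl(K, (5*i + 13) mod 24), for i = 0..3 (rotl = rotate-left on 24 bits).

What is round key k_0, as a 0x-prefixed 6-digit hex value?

0xE6FE41

K = 0xF20F37
k_0 = rotl(K, (5*0+13) mod 24) = rotl(K, 13) = 0xE6FE41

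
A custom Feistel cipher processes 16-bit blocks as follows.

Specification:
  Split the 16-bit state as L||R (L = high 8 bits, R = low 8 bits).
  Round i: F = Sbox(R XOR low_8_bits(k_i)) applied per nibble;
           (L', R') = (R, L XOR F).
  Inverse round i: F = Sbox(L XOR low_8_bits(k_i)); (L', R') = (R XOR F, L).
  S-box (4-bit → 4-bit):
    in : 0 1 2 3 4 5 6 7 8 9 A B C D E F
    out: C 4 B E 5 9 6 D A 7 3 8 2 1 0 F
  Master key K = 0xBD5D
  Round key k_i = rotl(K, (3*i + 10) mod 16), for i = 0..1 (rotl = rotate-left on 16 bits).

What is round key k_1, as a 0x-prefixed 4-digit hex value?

K = 0xBD5D
k_0 = rotl(K, (3*0+10) mod 16) = rotl(K, 10) = 0x76F5
k_1 = rotl(K, (3*1+10) mod 16) = rotl(K, 13) = 0xB7AB

0xB7AB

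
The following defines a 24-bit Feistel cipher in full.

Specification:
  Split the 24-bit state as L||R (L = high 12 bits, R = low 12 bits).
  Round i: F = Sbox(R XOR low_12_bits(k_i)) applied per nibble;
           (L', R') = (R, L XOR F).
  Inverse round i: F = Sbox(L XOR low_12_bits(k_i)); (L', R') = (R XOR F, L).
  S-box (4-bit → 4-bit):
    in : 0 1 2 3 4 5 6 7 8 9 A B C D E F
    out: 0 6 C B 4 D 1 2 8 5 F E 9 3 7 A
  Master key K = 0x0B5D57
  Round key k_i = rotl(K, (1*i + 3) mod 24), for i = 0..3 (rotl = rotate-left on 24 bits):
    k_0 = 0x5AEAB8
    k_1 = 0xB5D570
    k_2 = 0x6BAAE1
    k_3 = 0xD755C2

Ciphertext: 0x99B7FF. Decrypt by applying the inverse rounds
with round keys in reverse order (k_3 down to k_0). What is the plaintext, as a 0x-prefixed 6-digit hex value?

0x4EF607

s_0 = ciphertext = 0x99B7FF
s_1 = InvRound(s_0, k_3) = 0xE2A99B
s_2 = InvRound(s_1, k_2) = 0xD05E2A
s_3 = InvRound(s_2, k_1) = 0x607D05
s_4 = InvRound(s_3, k_0) = 0x4EF607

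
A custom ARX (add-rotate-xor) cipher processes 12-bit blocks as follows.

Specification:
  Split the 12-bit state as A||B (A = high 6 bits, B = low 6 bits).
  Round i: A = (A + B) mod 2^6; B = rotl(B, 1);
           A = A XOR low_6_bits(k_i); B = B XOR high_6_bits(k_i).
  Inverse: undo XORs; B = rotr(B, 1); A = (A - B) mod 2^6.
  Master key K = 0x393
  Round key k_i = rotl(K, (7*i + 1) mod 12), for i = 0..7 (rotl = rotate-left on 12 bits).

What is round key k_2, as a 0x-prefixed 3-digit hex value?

K = 0x393
k_0 = rotl(K, (7*0+1) mod 12) = rotl(K, 1) = 0x726
k_1 = rotl(K, (7*1+1) mod 12) = rotl(K, 8) = 0x339
k_2 = rotl(K, (7*2+1) mod 12) = rotl(K, 3) = 0xC99

0xC99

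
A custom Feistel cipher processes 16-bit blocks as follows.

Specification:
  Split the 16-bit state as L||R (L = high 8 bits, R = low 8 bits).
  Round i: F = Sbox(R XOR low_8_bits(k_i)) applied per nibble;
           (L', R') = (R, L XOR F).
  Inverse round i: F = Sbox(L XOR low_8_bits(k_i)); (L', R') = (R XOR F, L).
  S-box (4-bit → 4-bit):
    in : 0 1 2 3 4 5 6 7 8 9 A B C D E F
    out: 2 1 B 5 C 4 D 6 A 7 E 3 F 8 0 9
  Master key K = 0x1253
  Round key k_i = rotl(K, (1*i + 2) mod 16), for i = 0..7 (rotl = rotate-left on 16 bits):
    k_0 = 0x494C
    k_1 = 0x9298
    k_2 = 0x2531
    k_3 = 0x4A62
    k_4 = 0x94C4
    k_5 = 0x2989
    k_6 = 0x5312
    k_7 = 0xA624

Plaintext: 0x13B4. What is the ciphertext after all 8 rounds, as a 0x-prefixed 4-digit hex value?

0xFA8D

s_0 = plaintext = 0x13B4
s_1 = Round(s_0, k_0) = 0xB489
s_2 = Round(s_1, k_1) = 0x89A5
s_3 = Round(s_2, k_2) = 0xA5F5
s_4 = Round(s_3, k_3) = 0xF5D3
s_5 = Round(s_4, k_4) = 0xD3E3
s_6 = Round(s_5, k_5) = 0xE30D
s_7 = Round(s_6, k_6) = 0x0DFA
s_8 = Round(s_7, k_7) = 0xFA8D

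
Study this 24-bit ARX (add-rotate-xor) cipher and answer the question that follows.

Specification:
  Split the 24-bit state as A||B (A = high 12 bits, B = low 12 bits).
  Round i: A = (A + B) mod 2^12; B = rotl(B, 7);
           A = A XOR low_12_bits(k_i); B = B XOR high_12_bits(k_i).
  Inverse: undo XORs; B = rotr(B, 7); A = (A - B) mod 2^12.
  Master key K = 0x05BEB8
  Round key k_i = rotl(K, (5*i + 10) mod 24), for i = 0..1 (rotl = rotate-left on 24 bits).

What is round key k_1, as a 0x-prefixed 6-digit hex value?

K = 0x05BEB8
k_0 = rotl(K, (5*0+10) mod 24) = rotl(K, 10) = 0xFAE016
k_1 = rotl(K, (5*1+10) mod 24) = rotl(K, 15) = 0x5C02DF

0x5C02DF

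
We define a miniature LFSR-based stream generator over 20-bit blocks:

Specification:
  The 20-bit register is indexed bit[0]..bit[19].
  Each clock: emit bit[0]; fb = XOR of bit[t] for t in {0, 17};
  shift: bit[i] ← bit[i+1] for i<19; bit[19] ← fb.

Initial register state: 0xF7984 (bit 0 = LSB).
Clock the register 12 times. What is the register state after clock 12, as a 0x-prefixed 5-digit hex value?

0x35BF7

reg_0 = 0xF7984
clock 1: out=0, reg = 0xFBCC2
clock 2: out=0, reg = 0xFDE61
clock 3: out=1, reg = 0x7EF30
clock 4: out=0, reg = 0xBF798
clock 5: out=0, reg = 0xDFBCC
clock 6: out=0, reg = 0x6FDE6
clock 7: out=0, reg = 0xB7EF3
clock 8: out=1, reg = 0x5BF79
clock 9: out=1, reg = 0xADFBC
clock 10: out=0, reg = 0xD6FDE
clock 11: out=0, reg = 0x6B7EF
clock 12: out=1, reg = 0x35BF7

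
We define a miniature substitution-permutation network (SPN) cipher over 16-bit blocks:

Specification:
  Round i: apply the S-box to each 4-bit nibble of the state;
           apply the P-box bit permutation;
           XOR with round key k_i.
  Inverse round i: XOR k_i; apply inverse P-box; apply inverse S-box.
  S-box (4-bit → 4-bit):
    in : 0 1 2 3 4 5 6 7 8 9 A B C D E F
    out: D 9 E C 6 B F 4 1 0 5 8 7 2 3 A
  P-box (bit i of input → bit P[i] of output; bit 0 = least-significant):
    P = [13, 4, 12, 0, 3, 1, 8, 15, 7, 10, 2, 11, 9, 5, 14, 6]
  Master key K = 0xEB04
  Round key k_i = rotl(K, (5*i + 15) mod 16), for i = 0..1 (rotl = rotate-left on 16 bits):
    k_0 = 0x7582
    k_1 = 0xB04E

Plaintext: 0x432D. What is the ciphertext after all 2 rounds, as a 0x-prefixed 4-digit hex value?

0x249A

s_0 = plaintext = 0x432D
s_1 = Round(s_0, k_0) = 0xBCB4
s_2 = Round(s_1, k_1) = 0x249A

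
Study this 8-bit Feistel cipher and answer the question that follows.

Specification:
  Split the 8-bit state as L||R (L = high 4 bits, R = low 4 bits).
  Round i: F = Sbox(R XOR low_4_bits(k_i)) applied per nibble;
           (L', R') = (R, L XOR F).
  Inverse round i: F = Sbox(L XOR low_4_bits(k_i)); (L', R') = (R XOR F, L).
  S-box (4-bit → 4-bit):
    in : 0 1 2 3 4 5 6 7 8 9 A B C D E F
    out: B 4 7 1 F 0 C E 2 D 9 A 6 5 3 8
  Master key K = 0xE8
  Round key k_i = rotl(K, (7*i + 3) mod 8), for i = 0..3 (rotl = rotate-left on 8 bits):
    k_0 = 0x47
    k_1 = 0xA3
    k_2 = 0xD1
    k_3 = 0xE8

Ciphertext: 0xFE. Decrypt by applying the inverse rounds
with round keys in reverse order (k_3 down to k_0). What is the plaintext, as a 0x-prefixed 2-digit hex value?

0xB2

s_0 = ciphertext = 0xFE
s_1 = InvRound(s_0, k_3) = 0x0F
s_2 = InvRound(s_1, k_2) = 0xB0
s_3 = InvRound(s_2, k_1) = 0x2B
s_4 = InvRound(s_3, k_0) = 0xB2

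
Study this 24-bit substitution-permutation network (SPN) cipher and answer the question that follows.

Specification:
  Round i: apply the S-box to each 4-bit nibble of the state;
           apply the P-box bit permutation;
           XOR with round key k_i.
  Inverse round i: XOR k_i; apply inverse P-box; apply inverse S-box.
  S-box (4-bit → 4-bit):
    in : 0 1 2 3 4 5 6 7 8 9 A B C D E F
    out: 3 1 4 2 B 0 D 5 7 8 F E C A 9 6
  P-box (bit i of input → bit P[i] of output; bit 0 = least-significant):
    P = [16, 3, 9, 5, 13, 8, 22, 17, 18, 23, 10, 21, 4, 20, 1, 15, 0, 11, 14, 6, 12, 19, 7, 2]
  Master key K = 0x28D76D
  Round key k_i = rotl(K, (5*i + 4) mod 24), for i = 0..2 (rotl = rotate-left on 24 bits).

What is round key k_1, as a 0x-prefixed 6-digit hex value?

K = 0x28D76D
k_0 = rotl(K, (5*0+4) mod 24) = rotl(K, 4) = 0x8D76D2
k_1 = rotl(K, (5*1+4) mod 24) = rotl(K, 9) = 0xAEDA51

0xAEDA51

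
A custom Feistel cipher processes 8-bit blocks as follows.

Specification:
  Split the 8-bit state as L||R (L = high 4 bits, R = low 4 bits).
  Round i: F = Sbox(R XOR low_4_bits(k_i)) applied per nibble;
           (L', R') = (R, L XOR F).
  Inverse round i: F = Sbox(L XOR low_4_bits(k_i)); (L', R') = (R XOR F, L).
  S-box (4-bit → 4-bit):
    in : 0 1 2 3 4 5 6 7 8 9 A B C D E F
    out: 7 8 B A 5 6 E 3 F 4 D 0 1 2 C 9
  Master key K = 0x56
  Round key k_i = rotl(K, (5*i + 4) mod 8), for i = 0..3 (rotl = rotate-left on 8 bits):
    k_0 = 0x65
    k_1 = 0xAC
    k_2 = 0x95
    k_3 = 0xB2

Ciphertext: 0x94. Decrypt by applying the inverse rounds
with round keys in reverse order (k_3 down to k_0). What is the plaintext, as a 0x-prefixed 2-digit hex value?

s_0 = ciphertext = 0x94
s_1 = InvRound(s_0, k_3) = 0x49
s_2 = InvRound(s_1, k_2) = 0x14
s_3 = InvRound(s_2, k_1) = 0x61
s_4 = InvRound(s_3, k_0) = 0xB6

0xB6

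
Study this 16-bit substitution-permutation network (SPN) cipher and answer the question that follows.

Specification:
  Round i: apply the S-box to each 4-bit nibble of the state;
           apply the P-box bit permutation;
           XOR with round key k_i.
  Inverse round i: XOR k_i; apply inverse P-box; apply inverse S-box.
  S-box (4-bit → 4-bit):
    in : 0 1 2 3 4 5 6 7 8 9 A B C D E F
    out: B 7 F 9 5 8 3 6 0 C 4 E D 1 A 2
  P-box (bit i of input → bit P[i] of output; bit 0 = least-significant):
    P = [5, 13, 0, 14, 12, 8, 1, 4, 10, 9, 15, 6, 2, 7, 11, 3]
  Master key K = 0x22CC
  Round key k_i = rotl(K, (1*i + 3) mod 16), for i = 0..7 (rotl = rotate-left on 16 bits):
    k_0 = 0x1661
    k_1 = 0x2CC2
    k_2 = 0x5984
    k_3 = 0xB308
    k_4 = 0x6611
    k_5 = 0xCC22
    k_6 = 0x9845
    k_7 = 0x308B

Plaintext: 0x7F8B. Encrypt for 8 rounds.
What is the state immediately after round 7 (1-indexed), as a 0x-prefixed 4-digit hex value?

0xD657

s_0 = plaintext = 0x7F8B
s_1 = Round(s_0, k_0) = 0x7CE0
s_2 = Round(s_1, k_1) = 0xC132
s_3 = Round(s_2, k_2) = 0xA7B9
s_4 = Round(s_3, k_3) = 0x781B
s_5 = Round(s_4, k_4) = 0x1F92
s_6 = Round(s_5, k_5) = 0xA695
s_7 = Round(s_6, k_6) = 0xD657
s_8 = Round(s_7, k_7) = 0x169E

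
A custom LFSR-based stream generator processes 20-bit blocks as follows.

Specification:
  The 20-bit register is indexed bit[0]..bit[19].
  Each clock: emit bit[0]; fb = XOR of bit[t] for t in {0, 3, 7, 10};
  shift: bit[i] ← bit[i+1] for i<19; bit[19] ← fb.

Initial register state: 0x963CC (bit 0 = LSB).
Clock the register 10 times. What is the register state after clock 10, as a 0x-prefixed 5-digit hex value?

reg_0 = 0x963CC
clock 1: out=0, reg = 0x4B1E6
clock 2: out=0, reg = 0xA58F3
clock 3: out=1, reg = 0x52C79
clock 4: out=1, reg = 0xA963C
clock 5: out=0, reg = 0x54B1E
clock 6: out=0, reg = 0xAA58F
clock 7: out=1, reg = 0x552C7
clock 8: out=1, reg = 0x2A963
clock 9: out=1, reg = 0x954B1
clock 10: out=1, reg = 0xCAA58

0xCAA58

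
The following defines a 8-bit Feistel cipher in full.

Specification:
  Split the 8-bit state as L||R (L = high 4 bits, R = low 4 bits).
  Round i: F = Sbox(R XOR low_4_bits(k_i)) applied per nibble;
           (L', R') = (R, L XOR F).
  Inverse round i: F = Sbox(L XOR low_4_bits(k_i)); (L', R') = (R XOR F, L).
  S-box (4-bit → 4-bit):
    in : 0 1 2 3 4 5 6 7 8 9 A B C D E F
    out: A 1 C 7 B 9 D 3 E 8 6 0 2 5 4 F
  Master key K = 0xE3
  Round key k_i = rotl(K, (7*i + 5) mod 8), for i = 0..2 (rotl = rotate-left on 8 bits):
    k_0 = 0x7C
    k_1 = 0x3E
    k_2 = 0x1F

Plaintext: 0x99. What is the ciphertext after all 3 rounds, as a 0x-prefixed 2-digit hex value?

0xDC

s_0 = plaintext = 0x99
s_1 = Round(s_0, k_0) = 0x90
s_2 = Round(s_1, k_1) = 0x0D
s_3 = Round(s_2, k_2) = 0xDC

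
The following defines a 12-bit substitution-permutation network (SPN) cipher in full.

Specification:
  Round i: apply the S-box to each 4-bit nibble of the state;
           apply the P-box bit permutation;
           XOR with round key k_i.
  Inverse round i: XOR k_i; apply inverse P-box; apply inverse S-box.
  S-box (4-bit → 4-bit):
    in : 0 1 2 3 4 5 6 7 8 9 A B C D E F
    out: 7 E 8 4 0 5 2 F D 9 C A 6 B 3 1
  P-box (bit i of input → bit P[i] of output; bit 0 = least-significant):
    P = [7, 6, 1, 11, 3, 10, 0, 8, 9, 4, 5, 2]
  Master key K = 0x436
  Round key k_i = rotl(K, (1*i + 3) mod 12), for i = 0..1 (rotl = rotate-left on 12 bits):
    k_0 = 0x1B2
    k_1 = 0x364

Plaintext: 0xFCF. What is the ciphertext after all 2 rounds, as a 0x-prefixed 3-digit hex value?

s_0 = plaintext = 0xFCF
s_1 = Round(s_0, k_0) = 0x733
s_2 = Round(s_1, k_1) = 0x153

0x153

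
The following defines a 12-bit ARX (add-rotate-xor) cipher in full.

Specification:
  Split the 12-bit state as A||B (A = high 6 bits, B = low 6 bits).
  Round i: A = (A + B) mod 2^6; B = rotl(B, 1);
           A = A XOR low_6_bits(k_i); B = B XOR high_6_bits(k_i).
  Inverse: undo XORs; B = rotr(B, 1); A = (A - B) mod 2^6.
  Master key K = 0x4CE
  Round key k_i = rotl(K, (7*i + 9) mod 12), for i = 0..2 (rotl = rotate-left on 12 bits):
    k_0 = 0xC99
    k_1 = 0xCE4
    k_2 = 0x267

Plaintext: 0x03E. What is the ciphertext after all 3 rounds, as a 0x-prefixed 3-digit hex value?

0x612

s_0 = plaintext = 0x03E
s_1 = Round(s_0, k_0) = 0x9CF
s_2 = Round(s_1, k_1) = 0x4AD
s_3 = Round(s_2, k_2) = 0x612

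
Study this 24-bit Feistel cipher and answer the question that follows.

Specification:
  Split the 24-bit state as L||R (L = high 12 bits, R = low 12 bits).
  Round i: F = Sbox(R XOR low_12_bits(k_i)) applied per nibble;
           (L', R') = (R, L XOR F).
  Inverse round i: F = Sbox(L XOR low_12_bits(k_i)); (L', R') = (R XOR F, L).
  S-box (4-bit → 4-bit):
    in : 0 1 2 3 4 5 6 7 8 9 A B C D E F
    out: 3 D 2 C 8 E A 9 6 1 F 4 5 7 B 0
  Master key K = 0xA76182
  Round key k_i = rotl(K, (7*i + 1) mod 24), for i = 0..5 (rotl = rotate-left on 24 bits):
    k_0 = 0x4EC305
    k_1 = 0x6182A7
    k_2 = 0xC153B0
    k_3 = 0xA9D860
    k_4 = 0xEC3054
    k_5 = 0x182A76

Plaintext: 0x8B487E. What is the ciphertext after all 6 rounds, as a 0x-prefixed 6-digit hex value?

0x0EB541

s_0 = plaintext = 0x8B487E
s_1 = Round(s_0, k_0) = 0x87EC20
s_2 = Round(s_1, k_1) = 0xC20317
s_3 = Round(s_2, k_2) = 0x317FD9
s_4 = Round(s_3, k_3) = 0xFD9A56
s_5 = Round(s_4, k_4) = 0xA560EB
s_6 = Round(s_5, k_5) = 0x0EB541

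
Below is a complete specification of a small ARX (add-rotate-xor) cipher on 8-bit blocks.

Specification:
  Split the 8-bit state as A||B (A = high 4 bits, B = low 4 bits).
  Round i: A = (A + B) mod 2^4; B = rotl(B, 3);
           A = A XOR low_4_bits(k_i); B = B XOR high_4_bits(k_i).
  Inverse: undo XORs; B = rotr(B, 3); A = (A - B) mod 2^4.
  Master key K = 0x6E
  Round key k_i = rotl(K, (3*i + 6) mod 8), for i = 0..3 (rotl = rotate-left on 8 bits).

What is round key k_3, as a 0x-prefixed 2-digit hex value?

0x37

K = 0x6E
k_0 = rotl(K, (3*0+6) mod 8) = rotl(K, 6) = 0x9B
k_1 = rotl(K, (3*1+6) mod 8) = rotl(K, 1) = 0xDC
k_2 = rotl(K, (3*2+6) mod 8) = rotl(K, 4) = 0xE6
k_3 = rotl(K, (3*3+6) mod 8) = rotl(K, 7) = 0x37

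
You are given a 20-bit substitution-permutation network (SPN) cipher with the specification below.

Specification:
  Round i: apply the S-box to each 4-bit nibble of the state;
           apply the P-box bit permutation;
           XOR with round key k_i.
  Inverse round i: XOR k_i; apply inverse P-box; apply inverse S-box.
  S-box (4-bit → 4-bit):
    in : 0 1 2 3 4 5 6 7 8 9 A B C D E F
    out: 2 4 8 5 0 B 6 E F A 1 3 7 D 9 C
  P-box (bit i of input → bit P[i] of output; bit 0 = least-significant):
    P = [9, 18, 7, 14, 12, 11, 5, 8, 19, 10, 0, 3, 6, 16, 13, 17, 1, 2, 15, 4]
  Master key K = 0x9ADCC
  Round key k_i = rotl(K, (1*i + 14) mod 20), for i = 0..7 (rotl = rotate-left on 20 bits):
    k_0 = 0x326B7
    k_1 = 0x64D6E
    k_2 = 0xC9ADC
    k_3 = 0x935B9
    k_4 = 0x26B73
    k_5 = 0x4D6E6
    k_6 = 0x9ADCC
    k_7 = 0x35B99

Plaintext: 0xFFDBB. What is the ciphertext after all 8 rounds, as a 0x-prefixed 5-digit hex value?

0xB51AA

s_0 = plaintext = 0xFFDBB
s_1 = Round(s_0, k_0) = 0xD9CAE
s_2 = Round(s_1, k_1) = 0xD9B7D
s_3 = Round(s_2, k_2) = 0x7556E
s_4 = Round(s_3, k_3) = 0x2FBC5
s_5 = Round(s_4, k_4) = 0xC1543
s_6 = Round(s_5, k_5) = 0xC7068
s_7 = Round(s_6, k_6) = 0xE436A
s_8 = Round(s_7, k_7) = 0xB51AA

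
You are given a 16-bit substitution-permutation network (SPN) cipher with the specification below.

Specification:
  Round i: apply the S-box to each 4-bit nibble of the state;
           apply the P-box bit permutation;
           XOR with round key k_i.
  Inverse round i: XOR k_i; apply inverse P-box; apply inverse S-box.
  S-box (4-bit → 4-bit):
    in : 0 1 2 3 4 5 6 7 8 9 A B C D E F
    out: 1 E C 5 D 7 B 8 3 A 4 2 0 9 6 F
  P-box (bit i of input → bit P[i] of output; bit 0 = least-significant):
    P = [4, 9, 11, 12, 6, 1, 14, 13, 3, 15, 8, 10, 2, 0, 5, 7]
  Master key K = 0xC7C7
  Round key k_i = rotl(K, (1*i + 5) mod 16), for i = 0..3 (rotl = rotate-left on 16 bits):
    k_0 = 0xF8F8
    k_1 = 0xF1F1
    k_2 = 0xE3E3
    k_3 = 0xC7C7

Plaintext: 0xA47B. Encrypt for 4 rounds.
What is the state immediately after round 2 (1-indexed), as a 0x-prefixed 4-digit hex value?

s_0 = plaintext = 0xA47B
s_1 = Round(s_0, k_0) = 0xDFD0
s_2 = Round(s_1, k_1) = 0x542D
s_3 = Round(s_2, k_2) = 0x96DE
s_4 = Round(s_3, k_3) = 0x690E

0x542D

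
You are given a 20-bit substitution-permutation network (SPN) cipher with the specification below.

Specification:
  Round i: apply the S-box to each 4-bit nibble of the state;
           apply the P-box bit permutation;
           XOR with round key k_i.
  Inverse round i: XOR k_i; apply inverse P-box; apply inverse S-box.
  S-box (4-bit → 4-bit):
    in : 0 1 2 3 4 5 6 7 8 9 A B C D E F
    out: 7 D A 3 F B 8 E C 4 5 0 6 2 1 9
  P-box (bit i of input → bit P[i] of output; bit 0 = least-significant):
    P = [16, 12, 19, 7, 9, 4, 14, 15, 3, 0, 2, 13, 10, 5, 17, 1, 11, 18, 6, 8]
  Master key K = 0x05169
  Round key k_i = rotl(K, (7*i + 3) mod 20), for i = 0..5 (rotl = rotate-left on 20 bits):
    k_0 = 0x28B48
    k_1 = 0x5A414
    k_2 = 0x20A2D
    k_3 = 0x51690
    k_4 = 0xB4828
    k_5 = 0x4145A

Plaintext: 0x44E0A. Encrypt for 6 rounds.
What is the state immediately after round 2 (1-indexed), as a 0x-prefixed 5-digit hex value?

s_0 = plaintext = 0x44E0A
s_1 = Round(s_0, k_0) = 0xDC432
s_2 = Round(s_1, k_1) = 0x396A9
s_3 = Round(s_2, k_2) = 0xC602D
s_4 = Round(s_3, k_3) = 0x186CF
s_5 = Round(s_4, k_4) = 0x821FA
s_6 = Round(s_5, k_5) = 0xDB734

0x396A9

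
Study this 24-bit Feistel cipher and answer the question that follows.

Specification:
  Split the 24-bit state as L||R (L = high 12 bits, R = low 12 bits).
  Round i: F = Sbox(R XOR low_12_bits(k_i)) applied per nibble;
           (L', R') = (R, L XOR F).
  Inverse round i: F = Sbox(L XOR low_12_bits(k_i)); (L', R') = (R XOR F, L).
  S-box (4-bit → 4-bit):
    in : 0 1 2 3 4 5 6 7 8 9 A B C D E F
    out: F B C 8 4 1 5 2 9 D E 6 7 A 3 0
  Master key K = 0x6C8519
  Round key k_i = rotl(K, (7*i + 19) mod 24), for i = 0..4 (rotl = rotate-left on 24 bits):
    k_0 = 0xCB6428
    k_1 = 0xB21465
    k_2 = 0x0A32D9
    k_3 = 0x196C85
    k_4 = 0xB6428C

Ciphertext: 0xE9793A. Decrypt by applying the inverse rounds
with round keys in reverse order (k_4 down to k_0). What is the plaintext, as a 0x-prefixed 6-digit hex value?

0x3493F1

s_0 = ciphertext = 0xE9793A
s_1 = InvRound(s_0, k_4) = 0xE8CE97
s_2 = InvRound(s_1, k_3) = 0x26AE8C
s_3 = InvRound(s_2, k_2) = 0x1E426A
s_4 = InvRound(s_3, k_1) = 0x3F11E4
s_5 = InvRound(s_4, k_0) = 0x3493F1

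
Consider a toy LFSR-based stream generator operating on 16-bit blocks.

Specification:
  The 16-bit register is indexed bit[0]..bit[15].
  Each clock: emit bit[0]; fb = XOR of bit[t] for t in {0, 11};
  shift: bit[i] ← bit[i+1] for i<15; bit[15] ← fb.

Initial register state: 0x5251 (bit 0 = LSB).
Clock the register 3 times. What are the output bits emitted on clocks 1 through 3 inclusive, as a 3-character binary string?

reg_0 = 0x5251
clock 1: out=1, reg = 0xA928
clock 2: out=0, reg = 0xD494
clock 3: out=0, reg = 0x6A4A

100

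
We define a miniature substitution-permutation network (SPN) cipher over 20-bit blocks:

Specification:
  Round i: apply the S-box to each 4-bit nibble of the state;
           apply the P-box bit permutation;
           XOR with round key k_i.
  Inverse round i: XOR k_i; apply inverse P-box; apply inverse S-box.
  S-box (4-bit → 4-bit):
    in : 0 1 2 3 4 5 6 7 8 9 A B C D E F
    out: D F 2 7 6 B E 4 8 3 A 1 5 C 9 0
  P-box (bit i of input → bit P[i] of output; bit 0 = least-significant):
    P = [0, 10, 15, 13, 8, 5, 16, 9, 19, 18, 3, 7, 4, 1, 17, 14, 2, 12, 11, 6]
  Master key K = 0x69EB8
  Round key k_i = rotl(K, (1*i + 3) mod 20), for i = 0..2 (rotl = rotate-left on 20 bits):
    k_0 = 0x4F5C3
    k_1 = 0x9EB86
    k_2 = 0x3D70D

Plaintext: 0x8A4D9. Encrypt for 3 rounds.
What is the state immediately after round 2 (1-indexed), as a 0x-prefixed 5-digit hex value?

s_0 = plaintext = 0x8A4D9
s_1 = Round(s_0, k_0) = 0x1B388
s_2 = Round(s_1, k_1) = 0x5D1DA
s_3 = Round(s_2, k_2) = 0xCA1C1

0x5D1DA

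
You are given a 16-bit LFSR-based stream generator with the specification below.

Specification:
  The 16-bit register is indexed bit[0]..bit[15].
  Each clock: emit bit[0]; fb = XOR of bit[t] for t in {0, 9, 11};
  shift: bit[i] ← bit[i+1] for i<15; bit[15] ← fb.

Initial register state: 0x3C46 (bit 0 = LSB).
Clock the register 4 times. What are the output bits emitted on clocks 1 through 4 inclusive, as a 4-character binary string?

reg_0 = 0x3C46
clock 1: out=0, reg = 0x9E23
clock 2: out=1, reg = 0xCF11
clock 3: out=1, reg = 0xE788
clock 4: out=0, reg = 0xF3C4

0110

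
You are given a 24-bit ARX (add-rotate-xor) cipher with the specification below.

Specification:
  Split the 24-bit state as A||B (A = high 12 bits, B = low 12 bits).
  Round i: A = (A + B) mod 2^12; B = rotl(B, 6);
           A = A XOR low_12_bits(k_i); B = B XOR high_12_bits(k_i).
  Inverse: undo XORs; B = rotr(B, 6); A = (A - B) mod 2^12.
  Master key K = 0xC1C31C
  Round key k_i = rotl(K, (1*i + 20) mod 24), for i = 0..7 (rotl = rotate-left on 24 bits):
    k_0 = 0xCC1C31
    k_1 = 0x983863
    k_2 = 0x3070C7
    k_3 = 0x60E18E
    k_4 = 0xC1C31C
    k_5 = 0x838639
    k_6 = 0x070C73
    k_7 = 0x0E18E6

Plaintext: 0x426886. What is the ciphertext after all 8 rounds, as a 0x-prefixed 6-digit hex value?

s_0 = plaintext = 0x426886
s_1 = Round(s_0, k_0) = 0x09DD63
s_2 = Round(s_1, k_1) = 0x663176
s_3 = Round(s_2, k_2) = 0x71EE82
s_4 = Round(s_3, k_3) = 0x42E6B4
s_5 = Round(s_4, k_4) = 0x9FE106
s_6 = Round(s_5, k_5) = 0xD3D9BC
s_7 = Round(s_6, k_6) = 0xA8AF56
s_8 = Round(s_7, k_7) = 0x10655C

0x10655C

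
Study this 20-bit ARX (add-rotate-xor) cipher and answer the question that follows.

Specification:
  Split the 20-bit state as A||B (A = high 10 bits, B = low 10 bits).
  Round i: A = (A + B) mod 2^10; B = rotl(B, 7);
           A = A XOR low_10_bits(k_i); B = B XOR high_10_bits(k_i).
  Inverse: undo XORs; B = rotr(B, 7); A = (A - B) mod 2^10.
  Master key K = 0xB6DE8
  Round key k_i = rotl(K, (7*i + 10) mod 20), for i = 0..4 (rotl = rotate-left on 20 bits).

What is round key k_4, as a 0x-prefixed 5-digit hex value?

K = 0xB6DE8
k_0 = rotl(K, (7*0+10) mod 20) = rotl(K, 10) = 0x7A2DB
k_1 = rotl(K, (7*1+10) mod 20) = rotl(K, 17) = 0x16DBD
k_2 = rotl(K, (7*2+10) mod 20) = rotl(K, 4) = 0x6DE8B
k_3 = rotl(K, (7*3+10) mod 20) = rotl(K, 11) = 0xF45B6
k_4 = rotl(K, (7*4+10) mod 20) = rotl(K, 18) = 0x2DB7A

0x2DB7A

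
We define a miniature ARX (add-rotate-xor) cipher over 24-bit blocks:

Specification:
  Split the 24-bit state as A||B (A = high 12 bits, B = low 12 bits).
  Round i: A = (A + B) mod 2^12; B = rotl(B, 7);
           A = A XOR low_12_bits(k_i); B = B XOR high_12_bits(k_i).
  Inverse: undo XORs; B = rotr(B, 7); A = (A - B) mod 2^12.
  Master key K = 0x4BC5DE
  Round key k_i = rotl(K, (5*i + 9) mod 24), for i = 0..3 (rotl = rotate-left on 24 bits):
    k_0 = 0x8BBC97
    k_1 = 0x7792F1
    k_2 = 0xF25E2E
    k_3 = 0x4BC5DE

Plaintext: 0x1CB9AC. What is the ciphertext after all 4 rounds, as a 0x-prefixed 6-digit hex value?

s_0 = plaintext = 0x1CB9AC
s_1 = Round(s_0, k_0) = 0x7E0EF6
s_2 = Round(s_1, k_1) = 0x427C0E
s_3 = Round(s_2, k_2) = 0xE1B845
s_4 = Round(s_3, k_3) = 0x3BE67E

0x3BE67E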